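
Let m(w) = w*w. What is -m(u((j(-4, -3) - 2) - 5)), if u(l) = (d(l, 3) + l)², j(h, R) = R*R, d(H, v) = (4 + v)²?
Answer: -6765201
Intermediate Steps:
j(h, R) = R²
u(l) = (49 + l)² (u(l) = ((4 + 3)² + l)² = (7² + l)² = (49 + l)²)
m(w) = w²
-m(u((j(-4, -3) - 2) - 5)) = -((49 + (((-3)² - 2) - 5))²)² = -((49 + ((9 - 2) - 5))²)² = -((49 + (7 - 5))²)² = -((49 + 2)²)² = -(51²)² = -1*2601² = -1*6765201 = -6765201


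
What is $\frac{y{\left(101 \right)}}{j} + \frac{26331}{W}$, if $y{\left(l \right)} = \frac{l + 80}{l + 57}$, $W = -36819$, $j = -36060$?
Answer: $- \frac{16669667791}{23308390680} \approx -0.71518$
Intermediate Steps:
$y{\left(l \right)} = \frac{80 + l}{57 + l}$
$\frac{y{\left(101 \right)}}{j} + \frac{26331}{W} = \frac{\frac{1}{57 + 101} \left(80 + 101\right)}{-36060} + \frac{26331}{-36819} = \frac{1}{158} \cdot 181 \left(- \frac{1}{36060}\right) + 26331 \left(- \frac{1}{36819}\right) = \frac{1}{158} \cdot 181 \left(- \frac{1}{36060}\right) - \frac{8777}{12273} = \frac{181}{158} \left(- \frac{1}{36060}\right) - \frac{8777}{12273} = - \frac{181}{5697480} - \frac{8777}{12273} = - \frac{16669667791}{23308390680}$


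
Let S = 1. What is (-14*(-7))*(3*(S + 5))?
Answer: 1764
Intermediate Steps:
(-14*(-7))*(3*(S + 5)) = (-14*(-7))*(3*(1 + 5)) = 98*(3*6) = 98*18 = 1764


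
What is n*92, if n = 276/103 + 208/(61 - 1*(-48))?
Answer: 4738736/11227 ≈ 422.08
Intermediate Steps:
n = 51508/11227 (n = 276*(1/103) + 208/(61 + 48) = 276/103 + 208/109 = 51508/11227 ≈ 4.5879)
n*92 = (51508/11227)*92 = 4738736/11227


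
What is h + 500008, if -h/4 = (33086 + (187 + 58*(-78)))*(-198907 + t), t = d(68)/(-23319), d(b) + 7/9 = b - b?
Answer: 1600197073928336/69957 ≈ 2.2874e+10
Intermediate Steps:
d(b) = -7/9 (d(b) = -7/9 + (b - b) = -7/9 + 0 = -7/9)
t = 7/209871 (t = -7/9/(-23319) = -7/9*(-1/23319) = 7/209871 ≈ 3.3354e-5)
h = 1600162094868680/69957 (h = -4*(33086 + (187 + 58*(-78)))*(-198907 + 7/209871) = -4*(33086 + (187 - 4524))*(-41744810990)/209871 = -4*(33086 - 4337)*(-41744810990)/209871 = -114996*(-41744810990)/209871 = -4*(-400040523717170/69957) = 1600162094868680/69957 ≈ 2.2874e+10)
h + 500008 = 1600162094868680/69957 + 500008 = 1600197073928336/69957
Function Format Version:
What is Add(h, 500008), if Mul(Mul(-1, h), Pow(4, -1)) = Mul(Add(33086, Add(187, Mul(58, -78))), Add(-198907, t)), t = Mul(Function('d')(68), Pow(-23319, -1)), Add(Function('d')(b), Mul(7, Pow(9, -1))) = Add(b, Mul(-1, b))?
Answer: Rational(1600197073928336, 69957) ≈ 2.2874e+10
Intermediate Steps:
Function('d')(b) = Rational(-7, 9) (Function('d')(b) = Add(Rational(-7, 9), Add(b, Mul(-1, b))) = Add(Rational(-7, 9), 0) = Rational(-7, 9))
t = Rational(7, 209871) (t = Mul(Rational(-7, 9), Pow(-23319, -1)) = Mul(Rational(-7, 9), Rational(-1, 23319)) = Rational(7, 209871) ≈ 3.3354e-5)
h = Rational(1600162094868680, 69957) (h = Mul(-4, Mul(Add(33086, Add(187, Mul(58, -78))), Add(-198907, Rational(7, 209871)))) = Mul(-4, Mul(Add(33086, Add(187, -4524)), Rational(-41744810990, 209871))) = Mul(-4, Mul(Add(33086, -4337), Rational(-41744810990, 209871))) = Mul(-4, Mul(28749, Rational(-41744810990, 209871))) = Mul(-4, Rational(-400040523717170, 69957)) = Rational(1600162094868680, 69957) ≈ 2.2874e+10)
Add(h, 500008) = Add(Rational(1600162094868680, 69957), 500008) = Rational(1600197073928336, 69957)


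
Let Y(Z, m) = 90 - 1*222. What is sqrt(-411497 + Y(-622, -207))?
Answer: I*sqrt(411629) ≈ 641.58*I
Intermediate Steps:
Y(Z, m) = -132 (Y(Z, m) = 90 - 222 = -132)
sqrt(-411497 + Y(-622, -207)) = sqrt(-411497 - 132) = sqrt(-411629) = I*sqrt(411629)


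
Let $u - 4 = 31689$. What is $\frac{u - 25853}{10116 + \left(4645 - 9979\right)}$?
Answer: $\frac{2920}{2391} \approx 1.2212$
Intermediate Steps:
$u = 31693$ ($u = 4 + 31689 = 31693$)
$\frac{u - 25853}{10116 + \left(4645 - 9979\right)} = \frac{31693 - 25853}{10116 + \left(4645 - 9979\right)} = \frac{5840}{10116 - 5334} = \frac{5840}{4782} = 5840 \cdot \frac{1}{4782} = \frac{2920}{2391}$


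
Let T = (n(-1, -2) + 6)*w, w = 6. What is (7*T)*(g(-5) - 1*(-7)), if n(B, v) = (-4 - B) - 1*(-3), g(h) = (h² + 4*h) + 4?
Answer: 4032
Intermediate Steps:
g(h) = 4 + h² + 4*h
n(B, v) = -1 - B (n(B, v) = (-4 - B) + 3 = -1 - B)
T = 36 (T = ((-1 - 1*(-1)) + 6)*6 = ((-1 + 1) + 6)*6 = (0 + 6)*6 = 6*6 = 36)
(7*T)*(g(-5) - 1*(-7)) = (7*36)*((4 + (-5)² + 4*(-5)) - 1*(-7)) = 252*((4 + 25 - 20) + 7) = 252*(9 + 7) = 252*16 = 4032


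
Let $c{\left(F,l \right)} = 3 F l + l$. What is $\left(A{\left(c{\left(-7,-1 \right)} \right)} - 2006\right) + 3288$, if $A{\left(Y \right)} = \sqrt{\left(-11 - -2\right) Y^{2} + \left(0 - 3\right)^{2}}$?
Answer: $1282 + 3 i \sqrt{399} \approx 1282.0 + 59.925 i$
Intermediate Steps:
$c{\left(F,l \right)} = l + 3 F l$ ($c{\left(F,l \right)} = 3 F l + l = l + 3 F l$)
$A{\left(Y \right)} = \sqrt{9 - 9 Y^{2}}$ ($A{\left(Y \right)} = \sqrt{\left(-11 + 2\right) Y^{2} + \left(-3\right)^{2}} = \sqrt{- 9 Y^{2} + 9} = \sqrt{9 - 9 Y^{2}}$)
$\left(A{\left(c{\left(-7,-1 \right)} \right)} - 2006\right) + 3288 = \left(3 \sqrt{1 - \left(- (1 + 3 \left(-7\right))\right)^{2}} - 2006\right) + 3288 = \left(3 \sqrt{1 - \left(- (1 - 21)\right)^{2}} - 2006\right) + 3288 = \left(3 \sqrt{1 - \left(\left(-1\right) \left(-20\right)\right)^{2}} - 2006\right) + 3288 = \left(3 \sqrt{1 - 20^{2}} - 2006\right) + 3288 = \left(3 \sqrt{1 - 400} - 2006\right) + 3288 = \left(3 \sqrt{-399} - 2006\right) + 3288 = \left(3 i \sqrt{399} - 2006\right) + 3288 = \left(-2006 + 3 i \sqrt{399}\right) + 3288 = 1282 + 3 i \sqrt{399}$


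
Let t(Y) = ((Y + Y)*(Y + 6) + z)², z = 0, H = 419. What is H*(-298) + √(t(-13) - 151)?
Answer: -124862 + √32973 ≈ -1.2468e+5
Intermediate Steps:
t(Y) = 4*Y²*(6 + Y)² (t(Y) = ((Y + Y)*(Y + 6) + 0)² = ((2*Y)*(6 + Y) + 0)² = (2*Y*(6 + Y) + 0)² = (2*Y*(6 + Y))² = 4*Y²*(6 + Y)²)
H*(-298) + √(t(-13) - 151) = 419*(-298) + √(4*(-13)²*(6 - 13)² - 151) = -124862 + √(4*169*(-7)² - 151) = -124862 + √(4*169*49 - 151) = -124862 + √(33124 - 151) = -124862 + √32973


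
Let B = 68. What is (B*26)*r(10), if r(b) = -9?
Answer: -15912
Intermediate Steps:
(B*26)*r(10) = (68*26)*(-9) = 1768*(-9) = -15912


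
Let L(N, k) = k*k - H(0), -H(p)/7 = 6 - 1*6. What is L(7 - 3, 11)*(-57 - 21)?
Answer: -9438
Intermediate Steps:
H(p) = 0 (H(p) = -7*(6 - 1*6) = -7*(6 - 6) = -7*0 = 0)
L(N, k) = k² (L(N, k) = k*k - 1*0 = k² + 0 = k²)
L(7 - 3, 11)*(-57 - 21) = 11²*(-57 - 21) = 121*(-78) = -9438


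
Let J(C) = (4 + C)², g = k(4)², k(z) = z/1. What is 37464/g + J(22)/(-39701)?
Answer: 185918431/79402 ≈ 2341.5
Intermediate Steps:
k(z) = z (k(z) = z*1 = z)
g = 16 (g = 4² = 16)
37464/g + J(22)/(-39701) = 37464/16 + (4 + 22)²/(-39701) = 37464*(1/16) + 26²*(-1/39701) = 4683/2 + 676*(-1/39701) = 4683/2 - 676/39701 = 185918431/79402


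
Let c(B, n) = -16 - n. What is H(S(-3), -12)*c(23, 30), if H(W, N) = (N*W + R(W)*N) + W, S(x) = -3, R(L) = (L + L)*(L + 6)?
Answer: -11454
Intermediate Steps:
R(L) = 2*L*(6 + L) (R(L) = (2*L)*(6 + L) = 2*L*(6 + L))
H(W, N) = W + N*W + 2*N*W*(6 + W) (H(W, N) = (N*W + (2*W*(6 + W))*N) + W = (N*W + 2*N*W*(6 + W)) + W = W + N*W + 2*N*W*(6 + W))
H(S(-3), -12)*c(23, 30) = (-3*(1 - 12 + 2*(-12)*(6 - 3)))*(-16 - 1*30) = (-3*(1 - 12 + 2*(-12)*3))*(-16 - 30) = -3*(1 - 12 - 72)*(-46) = -3*(-83)*(-46) = 249*(-46) = -11454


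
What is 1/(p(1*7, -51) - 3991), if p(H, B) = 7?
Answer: -1/3984 ≈ -0.00025100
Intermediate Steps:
1/(p(1*7, -51) - 3991) = 1/(7 - 3991) = 1/(-3984) = -1/3984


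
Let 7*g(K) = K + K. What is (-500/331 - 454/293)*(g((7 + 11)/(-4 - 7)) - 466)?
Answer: 10659528532/7467691 ≈ 1427.4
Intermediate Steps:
g(K) = 2*K/7 (g(K) = (K + K)/7 = (2*K)/7 = 2*K/7)
(-500/331 - 454/293)*(g((7 + 11)/(-4 - 7)) - 466) = (-500/331 - 454/293)*(2*((7 + 11)/(-4 - 7))/7 - 466) = (-500*1/331 - 454*1/293)*(2*(18/(-11))/7 - 466) = (-500/331 - 454/293)*(2*(18*(-1/11))/7 - 466) = -296774*((2/7)*(-18/11) - 466)/96983 = -296774*(-36/77 - 466)/96983 = -296774/96983*(-35918/77) = 10659528532/7467691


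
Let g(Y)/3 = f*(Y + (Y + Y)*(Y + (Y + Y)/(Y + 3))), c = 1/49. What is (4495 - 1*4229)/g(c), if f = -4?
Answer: -11815321/11616 ≈ -1017.2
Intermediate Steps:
c = 1/49 ≈ 0.020408
g(Y) = -12*Y - 24*Y*(Y + 2*Y/(3 + Y)) (g(Y) = 3*(-4*(Y + (Y + Y)*(Y + (Y + Y)/(Y + 3)))) = 3*(-4*(Y + (2*Y)*(Y + (2*Y)/(3 + Y)))) = 3*(-4*(Y + (2*Y)*(Y + 2*Y/(3 + Y)))) = 3*(-4*(Y + 2*Y*(Y + 2*Y/(3 + Y)))) = 3*(-4*Y - 8*Y*(Y + 2*Y/(3 + Y))) = -12*Y - 24*Y*(Y + 2*Y/(3 + Y)))
(4495 - 1*4229)/g(c) = (4495 - 1*4229)/((-12*1/49*(3 + 2*(1/49)² + 11*(1/49))/(3 + 1/49))) = (4495 - 4229)/((-12*1/49*(3 + 2*(1/2401) + 11/49)/148/49)) = 266/((-12*1/49*49/148*(3 + 2/2401 + 11/49))) = 266/((-12*1/49*49/148*7744/2401)) = 266/(-23232/88837) = 266*(-88837/23232) = -11815321/11616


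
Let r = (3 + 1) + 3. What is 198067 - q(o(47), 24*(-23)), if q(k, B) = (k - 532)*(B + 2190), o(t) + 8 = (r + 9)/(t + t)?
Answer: 50868485/47 ≈ 1.0823e+6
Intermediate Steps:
r = 7 (r = 4 + 3 = 7)
o(t) = -8 + 8/t (o(t) = -8 + (7 + 9)/(t + t) = -8 + 16/((2*t)) = -8 + 16*(1/(2*t)) = -8 + 8/t)
q(k, B) = (-532 + k)*(2190 + B)
198067 - q(o(47), 24*(-23)) = 198067 - (-1165080 - 12768*(-23) + 2190*(-8 + 8/47) + (24*(-23))*(-8 + 8/47)) = 198067 - (-1165080 - 532*(-552) + 2190*(-8 + 8*(1/47)) - 552*(-8 + 8*(1/47))) = 198067 - (-1165080 + 293664 + 2190*(-8 + 8/47) - 552*(-8 + 8/47)) = 198067 - (-1165080 + 293664 + 2190*(-368/47) - 552*(-368/47)) = 198067 - (-1165080 + 293664 - 805920/47 + 203136/47) = 198067 - 1*(-41559336/47) = 198067 + 41559336/47 = 50868485/47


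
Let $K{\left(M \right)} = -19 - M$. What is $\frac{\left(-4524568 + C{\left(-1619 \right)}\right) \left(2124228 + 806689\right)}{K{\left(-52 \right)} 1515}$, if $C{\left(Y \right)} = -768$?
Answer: $- \frac{1205762201192}{4545} \approx -2.6529 \cdot 10^{8}$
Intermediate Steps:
$\frac{\left(-4524568 + C{\left(-1619 \right)}\right) \left(2124228 + 806689\right)}{K{\left(-52 \right)} 1515} = \frac{\left(-4524568 - 768\right) \left(2124228 + 806689\right)}{\left(-19 - -52\right) 1515} = \frac{\left(-4525336\right) 2930917}{\left(-19 + 52\right) 1515} = - \frac{13263384213112}{33 \cdot 1515} = - \frac{13263384213112}{49995} = \left(-13263384213112\right) \frac{1}{49995} = - \frac{1205762201192}{4545}$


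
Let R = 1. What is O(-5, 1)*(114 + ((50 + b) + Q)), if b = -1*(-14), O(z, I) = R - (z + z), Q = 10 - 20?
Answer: 1848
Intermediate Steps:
Q = -10
O(z, I) = 1 - 2*z (O(z, I) = 1 - (z + z) = 1 - 2*z)
b = 14
O(-5, 1)*(114 + ((50 + b) + Q)) = (1 - 2*(-5))*(114 + ((50 + 14) - 10)) = (1 + 10)*(114 + (64 - 10)) = 11*(114 + 54) = 11*168 = 1848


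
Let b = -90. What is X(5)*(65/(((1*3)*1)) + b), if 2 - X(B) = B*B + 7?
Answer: 2050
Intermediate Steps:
X(B) = -5 - B² (X(B) = 2 - (B*B + 7) = 2 - (B² + 7) = 2 - (7 + B²) = 2 + (-7 - B²) = -5 - B²)
X(5)*(65/(((1*3)*1)) + b) = (-5 - 1*5²)*(65/(((1*3)*1)) - 90) = (-5 - 1*25)*(65/((3*1)) - 90) = (-5 - 25)*(65/3 - 90) = -30*(65*(⅓) - 90) = -30*(65/3 - 90) = -30*(-205/3) = 2050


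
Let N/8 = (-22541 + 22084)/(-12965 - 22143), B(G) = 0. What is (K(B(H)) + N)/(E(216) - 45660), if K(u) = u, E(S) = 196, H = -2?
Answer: -457/199518764 ≈ -2.2905e-6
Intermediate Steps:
N = 914/8777 (N = 8*((-22541 + 22084)/(-12965 - 22143)) = 8*(-457/(-35108)) = 8*(-457*(-1/35108)) = 8*(457/35108) = 914/8777 ≈ 0.10414)
(K(B(H)) + N)/(E(216) - 45660) = (0 + 914/8777)/(196 - 45660) = (914/8777)/(-45464) = (914/8777)*(-1/45464) = -457/199518764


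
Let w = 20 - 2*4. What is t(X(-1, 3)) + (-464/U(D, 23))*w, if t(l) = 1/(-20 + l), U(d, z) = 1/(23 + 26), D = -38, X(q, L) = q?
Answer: -5729473/21 ≈ -2.7283e+5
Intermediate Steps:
U(d, z) = 1/49
w = 12 (w = 20 - 8 = 12)
t(X(-1, 3)) + (-464/U(D, 23))*w = 1/(-20 - 1) - 464/1/49*12 = 1/(-21) - 464*49*12 = -1/21 - 22736*12 = -1/21 - 272832 = -5729473/21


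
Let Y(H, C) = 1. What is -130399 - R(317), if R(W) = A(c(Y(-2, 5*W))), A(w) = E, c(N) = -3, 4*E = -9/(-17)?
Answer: -8867141/68 ≈ -1.3040e+5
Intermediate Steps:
E = 9/68 (E = (-9/(-17))/4 = (-9*(-1/17))/4 = (1/4)*(9/17) = 9/68 ≈ 0.13235)
A(w) = 9/68
R(W) = 9/68
-130399 - R(317) = -130399 - 1*9/68 = -130399 - 9/68 = -8867141/68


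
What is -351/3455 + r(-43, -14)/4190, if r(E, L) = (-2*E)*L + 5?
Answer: -1122647/2895290 ≈ -0.38775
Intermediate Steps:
r(E, L) = 5 - 2*E*L (r(E, L) = -2*E*L + 5 = 5 - 2*E*L)
-351/3455 + r(-43, -14)/4190 = -351/3455 + (5 - 2*(-43)*(-14))/4190 = -351*1/3455 + (5 - 1204)*(1/4190) = -351/3455 - 1199*1/4190 = -351/3455 - 1199/4190 = -1122647/2895290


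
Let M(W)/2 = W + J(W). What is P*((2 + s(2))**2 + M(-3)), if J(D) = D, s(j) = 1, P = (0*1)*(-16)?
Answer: 0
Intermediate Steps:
P = 0 (P = 0*(-16) = 0)
M(W) = 4*W (M(W) = 2*(W + W) = 2*(2*W) = 4*W)
P*((2 + s(2))**2 + M(-3)) = 0*((2 + 1)**2 + 4*(-3)) = 0*(3**2 - 12) = 0*(9 - 12) = 0*(-3) = 0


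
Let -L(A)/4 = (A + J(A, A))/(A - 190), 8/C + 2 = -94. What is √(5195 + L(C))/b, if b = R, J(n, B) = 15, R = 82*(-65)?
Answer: -√27031015591/12157730 ≈ -0.013523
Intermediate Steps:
R = -5330
b = -5330
C = -1/12 (C = 8/(-2 - 94) = 8/(-96) = 8*(-1/96) = -1/12 ≈ -0.083333)
L(A) = -4*(15 + A)/(-190 + A) (L(A) = -4*(A + 15)/(A - 190) = -4*(15 + A)/(-190 + A))
√(5195 + L(C))/b = √(5195 + 4*(-15 - 1*(-1/12))/(-190 - 1/12))/(-5330) = √(5195 + 4*(-15 + 1/12)/(-2281/12))*(-1/5330) = √(5195 + 4*(-12/2281)*(-179/12))*(-1/5330) = √(5195 + 716/2281)*(-1/5330) = √(11850511/2281)*(-1/5330) = (√27031015591/2281)*(-1/5330) = -√27031015591/12157730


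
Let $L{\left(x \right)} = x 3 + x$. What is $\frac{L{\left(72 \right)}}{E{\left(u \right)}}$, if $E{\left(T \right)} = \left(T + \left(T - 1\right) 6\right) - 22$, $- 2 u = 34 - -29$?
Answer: $- \frac{576}{497} \approx -1.159$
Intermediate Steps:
$u = - \frac{63}{2}$ ($u = - \frac{34 - -29}{2} = - \frac{34 + 29}{2} = \left(- \frac{1}{2}\right) 63 = - \frac{63}{2} \approx -31.5$)
$L{\left(x \right)} = 4 x$ ($L{\left(x \right)} = 3 x + x = 4 x$)
$E{\left(T \right)} = -28 + 7 T$ ($E{\left(T \right)} = \left(T + \left(-1 + T\right) 6\right) - 22 = \left(T + \left(-6 + 6 T\right)\right) - 22 = \left(-6 + 7 T\right) - 22 = -28 + 7 T$)
$\frac{L{\left(72 \right)}}{E{\left(u \right)}} = \frac{4 \cdot 72}{-28 + 7 \left(- \frac{63}{2}\right)} = \frac{288}{-28 - \frac{441}{2}} = \frac{288}{- \frac{497}{2}} = 288 \left(- \frac{2}{497}\right) = - \frac{576}{497}$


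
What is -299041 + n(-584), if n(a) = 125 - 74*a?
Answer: -255700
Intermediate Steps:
n(a) = 125 - 74*a
-299041 + n(-584) = -299041 + (125 - 74*(-584)) = -299041 + (125 + 43216) = -299041 + 43341 = -255700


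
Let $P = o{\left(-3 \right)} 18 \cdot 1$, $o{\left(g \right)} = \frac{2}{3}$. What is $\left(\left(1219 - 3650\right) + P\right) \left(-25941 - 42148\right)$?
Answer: $164707291$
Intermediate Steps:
$o{\left(g \right)} = \frac{2}{3}$ ($o{\left(g \right)} = 2 \cdot \frac{1}{3} = \frac{2}{3}$)
$P = 12$ ($P = \frac{2}{3} \cdot 18 \cdot 1 = 12 \cdot 1 = 12$)
$\left(\left(1219 - 3650\right) + P\right) \left(-25941 - 42148\right) = \left(\left(1219 - 3650\right) + 12\right) \left(-25941 - 42148\right) = \left(-2431 + 12\right) \left(-68089\right) = \left(-2419\right) \left(-68089\right) = 164707291$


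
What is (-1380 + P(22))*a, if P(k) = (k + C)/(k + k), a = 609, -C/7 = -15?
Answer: -36901137/44 ≈ -8.3866e+5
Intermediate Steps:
C = 105 (C = -7*(-15) = 105)
P(k) = (105 + k)/(2*k) (P(k) = (k + 105)/(k + k) = (105 + k)/((2*k)) = (105 + k)*(1/(2*k)) = (105 + k)/(2*k))
(-1380 + P(22))*a = (-1380 + (1/2)*(105 + 22)/22)*609 = (-1380 + (1/2)*(1/22)*127)*609 = (-1380 + 127/44)*609 = -60593/44*609 = -36901137/44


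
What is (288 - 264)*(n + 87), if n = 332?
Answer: 10056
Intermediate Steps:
(288 - 264)*(n + 87) = (288 - 264)*(332 + 87) = 24*419 = 10056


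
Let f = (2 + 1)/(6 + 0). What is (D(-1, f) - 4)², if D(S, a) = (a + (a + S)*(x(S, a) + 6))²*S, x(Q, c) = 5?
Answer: 841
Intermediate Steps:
f = ½ (f = 3/6 = 3*(⅙) = ½ ≈ 0.50000)
D(S, a) = S*(11*S + 12*a)² (D(S, a) = (a + (a + S)*(5 + 6))²*S = (a + (S + a)*11)²*S = (a + (11*S + 11*a))²*S = (11*S + 12*a)²*S = S*(11*S + 12*a)²)
(D(-1, f) - 4)² = (-(11*(-1) + 12*(½))² - 4)² = (-(-11 + 6)² - 4)² = (-1*(-5)² - 4)² = (-1*25 - 4)² = (-25 - 4)² = (-29)² = 841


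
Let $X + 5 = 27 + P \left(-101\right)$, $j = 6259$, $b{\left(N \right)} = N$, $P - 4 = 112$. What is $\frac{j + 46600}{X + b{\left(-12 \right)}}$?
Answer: $- \frac{52859}{11706} \approx -4.5155$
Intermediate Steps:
$P = 116$ ($P = 4 + 112 = 116$)
$X = -11694$ ($X = -5 + \left(27 + 116 \left(-101\right)\right) = -5 + \left(27 - 11716\right) = -5 - 11689 = -11694$)
$\frac{j + 46600}{X + b{\left(-12 \right)}} = \frac{6259 + 46600}{-11694 - 12} = \frac{52859}{-11706} = 52859 \left(- \frac{1}{11706}\right) = - \frac{52859}{11706}$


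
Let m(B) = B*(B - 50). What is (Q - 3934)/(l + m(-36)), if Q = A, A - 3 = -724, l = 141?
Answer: -4655/3237 ≈ -1.4381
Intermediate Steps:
A = -721 (A = 3 - 724 = -721)
Q = -721
m(B) = B*(-50 + B)
(Q - 3934)/(l + m(-36)) = (-721 - 3934)/(141 - 36*(-50 - 36)) = -4655/(141 - 36*(-86)) = -4655/(141 + 3096) = -4655/3237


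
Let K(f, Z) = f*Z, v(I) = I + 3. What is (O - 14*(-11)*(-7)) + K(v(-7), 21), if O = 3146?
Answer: 1984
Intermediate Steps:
v(I) = 3 + I
K(f, Z) = Z*f
(O - 14*(-11)*(-7)) + K(v(-7), 21) = (3146 - 14*(-11)*(-7)) + 21*(3 - 7) = (3146 + 154*(-7)) + 21*(-4) = (3146 - 1078) - 84 = 2068 - 84 = 1984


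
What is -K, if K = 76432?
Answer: -76432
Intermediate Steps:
-K = -1*76432 = -76432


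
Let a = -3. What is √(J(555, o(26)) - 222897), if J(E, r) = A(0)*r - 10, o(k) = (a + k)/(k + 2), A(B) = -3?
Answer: I*√43690255/14 ≈ 472.13*I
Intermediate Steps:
o(k) = (-3 + k)/(2 + k) (o(k) = (-3 + k)/(k + 2) = (-3 + k)/(2 + k))
J(E, r) = -10 - 3*r (J(E, r) = -3*r - 10 = -10 - 3*r)
√(J(555, o(26)) - 222897) = √((-10 - 3*(-3 + 26)/(2 + 26)) - 222897) = √((-10 - 3*23/28) - 222897) = √((-10 - 69/28) - 222897) = √(-349/28 - 222897) = √(-6241465/28) = I*√43690255/14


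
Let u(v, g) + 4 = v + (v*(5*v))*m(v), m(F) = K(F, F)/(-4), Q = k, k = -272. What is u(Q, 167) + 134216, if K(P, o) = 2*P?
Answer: 50443060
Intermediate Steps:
Q = -272
m(F) = -F/2 (m(F) = (2*F)/(-4) = (2*F)*(-¼) = -F/2)
u(v, g) = -4 + v - 5*v³/2 (u(v, g) = -4 + (v + (v*(5*v))*(-v/2)) = -4 + (v + (5*v²)*(-v/2)) = -4 + (v - 5*v³/2) = -4 + v - 5*v³/2)
u(Q, 167) + 134216 = (-4 - 272 - 5/2*(-272)³) + 134216 = (-4 - 272 - 5/2*(-20123648)) + 134216 = (-4 - 272 + 50309120) + 134216 = 50308844 + 134216 = 50443060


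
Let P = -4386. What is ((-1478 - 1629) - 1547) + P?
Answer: -9040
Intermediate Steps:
((-1478 - 1629) - 1547) + P = ((-1478 - 1629) - 1547) - 4386 = (-3107 - 1547) - 4386 = -4654 - 4386 = -9040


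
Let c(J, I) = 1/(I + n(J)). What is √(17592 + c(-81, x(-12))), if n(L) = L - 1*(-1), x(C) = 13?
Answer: √78970421/67 ≈ 132.63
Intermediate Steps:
n(L) = 1 + L (n(L) = L + 1 = 1 + L)
c(J, I) = 1/(1 + I + J) (c(J, I) = 1/(I + (1 + J)) = 1/(1 + I + J))
√(17592 + c(-81, x(-12))) = √(17592 + 1/(1 + 13 - 81)) = √(17592 + 1/(-67)) = √(17592 - 1/67) = √(1178663/67) = √78970421/67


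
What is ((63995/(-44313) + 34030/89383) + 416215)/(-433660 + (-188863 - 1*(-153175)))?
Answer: -824276089889645/929503556350446 ≈ -0.88679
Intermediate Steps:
((63995/(-44313) + 34030/89383) + 416215)/(-433660 + (-188863 - 1*(-153175))) = ((63995*(-1/44313) + 34030*(1/89383)) + 416215)/(-433660 + (-188863 + 153175)) = ((-63995/44313 + 34030/89383) + 416215)/(-433660 - 35688) = (-4212093695/3960828879 + 416215)/(-469348) = (1648552179779290/3960828879)*(-1/469348) = -824276089889645/929503556350446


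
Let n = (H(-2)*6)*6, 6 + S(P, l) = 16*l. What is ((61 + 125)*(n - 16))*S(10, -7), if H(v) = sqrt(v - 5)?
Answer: 351168 - 790128*I*sqrt(7) ≈ 3.5117e+5 - 2.0905e+6*I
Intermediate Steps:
S(P, l) = -6 + 16*l
H(v) = sqrt(-5 + v)
n = 36*I*sqrt(7) (n = (sqrt(-5 - 2)*6)*6 = (sqrt(-7)*6)*6 = ((I*sqrt(7))*6)*6 = (6*I*sqrt(7))*6 = 36*I*sqrt(7) ≈ 95.247*I)
((61 + 125)*(n - 16))*S(10, -7) = ((61 + 125)*(36*I*sqrt(7) - 16))*(-6 + 16*(-7)) = (186*(-16 + 36*I*sqrt(7)))*(-6 - 112) = (-2976 + 6696*I*sqrt(7))*(-118) = 351168 - 790128*I*sqrt(7)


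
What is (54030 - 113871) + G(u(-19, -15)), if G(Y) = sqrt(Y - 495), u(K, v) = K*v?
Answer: -59841 + I*sqrt(210) ≈ -59841.0 + 14.491*I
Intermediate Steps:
G(Y) = sqrt(-495 + Y)
(54030 - 113871) + G(u(-19, -15)) = (54030 - 113871) + sqrt(-495 - 19*(-15)) = -59841 + sqrt(-495 + 285) = -59841 + sqrt(-210) = -59841 + I*sqrt(210)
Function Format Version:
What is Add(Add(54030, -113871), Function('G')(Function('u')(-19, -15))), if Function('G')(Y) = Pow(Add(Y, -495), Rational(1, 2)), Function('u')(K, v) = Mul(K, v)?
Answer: Add(-59841, Mul(I, Pow(210, Rational(1, 2)))) ≈ Add(-59841., Mul(14.491, I))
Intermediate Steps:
Function('G')(Y) = Pow(Add(-495, Y), Rational(1, 2))
Add(Add(54030, -113871), Function('G')(Function('u')(-19, -15))) = Add(Add(54030, -113871), Pow(Add(-495, Mul(-19, -15)), Rational(1, 2))) = Add(-59841, Pow(Add(-495, 285), Rational(1, 2))) = Add(-59841, Pow(-210, Rational(1, 2))) = Add(-59841, Mul(I, Pow(210, Rational(1, 2))))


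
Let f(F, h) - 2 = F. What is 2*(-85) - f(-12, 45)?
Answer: -160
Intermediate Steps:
f(F, h) = 2 + F
2*(-85) - f(-12, 45) = 2*(-85) - (2 - 12) = -170 - 1*(-10) = -170 + 10 = -160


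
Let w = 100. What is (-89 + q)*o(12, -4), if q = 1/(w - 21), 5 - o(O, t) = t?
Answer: -63270/79 ≈ -800.89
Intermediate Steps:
o(O, t) = 5 - t
q = 1/79 (q = 1/(100 - 21) = 1/79 ≈ 0.012658)
(-89 + q)*o(12, -4) = (-89 + 1/79)*(5 - 1*(-4)) = -7030*(5 + 4)/79 = -7030/79*9 = -63270/79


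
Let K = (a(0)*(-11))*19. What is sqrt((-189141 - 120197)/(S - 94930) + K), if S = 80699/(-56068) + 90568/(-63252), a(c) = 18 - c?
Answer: 3*I*sqrt(2958638154420516574549621297098)/84167795335063 ≈ 61.309*I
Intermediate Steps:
S = -2545584943/886603284 (S = 80699*(-1/56068) + 90568*(-1/63252) = -80699/56068 - 22642/15813 = -2545584943/886603284 ≈ -2.8712)
K = -3762 (K = ((18 - 1*0)*(-11))*19 = ((18 + 0)*(-11))*19 = (18*(-11))*19 = -198*19 = -3762)
sqrt((-189141 - 120197)/(S - 94930) + K) = sqrt((-189141 - 120197)/(-2545584943/886603284 - 94930) - 3762) = sqrt(-309338/(-84167795335063/886603284) - 3762) = sqrt(-309338*(-886603284/84167795335063) - 3762) = sqrt(274260086665992/84167795335063 - 3762) = sqrt(-316364985963841014/84167795335063) = 3*I*sqrt(2958638154420516574549621297098)/84167795335063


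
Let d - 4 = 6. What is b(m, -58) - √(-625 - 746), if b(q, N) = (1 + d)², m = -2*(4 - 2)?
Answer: 121 - I*√1371 ≈ 121.0 - 37.027*I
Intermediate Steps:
d = 10 (d = 4 + 6 = 10)
m = -4 (m = -2*2 = -4)
b(q, N) = 121 (b(q, N) = (1 + 10)² = 11² = 121)
b(m, -58) - √(-625 - 746) = 121 - √(-625 - 746) = 121 - √(-1371) = 121 - I*√1371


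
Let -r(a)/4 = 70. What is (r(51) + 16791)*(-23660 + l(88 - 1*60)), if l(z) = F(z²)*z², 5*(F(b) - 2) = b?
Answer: 8324780156/5 ≈ 1.6650e+9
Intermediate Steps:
r(a) = -280 (r(a) = -4*70 = -280)
F(b) = 2 + b/5
l(z) = z²*(2 + z²/5) (l(z) = (2 + z²/5)*z² = z²*(2 + z²/5))
(r(51) + 16791)*(-23660 + l(88 - 1*60)) = (-280 + 16791)*(-23660 + (88 - 1*60)²*(10 + (88 - 1*60)²)/5) = 16511*(-23660 + (88 - 60)²*(10 + (88 - 60)²)/5) = 16511*(-23660 + (⅕)*28²*(10 + 28²)) = 16511*(-23660 + (⅕)*784*(10 + 784)) = 16511*(-23660 + (⅕)*784*794) = 16511*(-23660 + 622496/5) = 16511*(504196/5) = 8324780156/5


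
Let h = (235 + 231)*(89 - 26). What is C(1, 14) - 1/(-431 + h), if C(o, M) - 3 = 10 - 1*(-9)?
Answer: 636393/28927 ≈ 22.000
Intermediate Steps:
C(o, M) = 22 (C(o, M) = 3 + (10 - 1*(-9)) = 3 + (10 + 9) = 3 + 19 = 22)
h = 29358 (h = 466*63 = 29358)
C(1, 14) - 1/(-431 + h) = 22 - 1/(-431 + 29358) = 22 - 1/28927 = 636393/28927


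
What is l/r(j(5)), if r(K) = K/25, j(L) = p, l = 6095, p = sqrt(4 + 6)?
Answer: 30475*sqrt(10)/2 ≈ 48185.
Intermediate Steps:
p = sqrt(10) ≈ 3.1623
j(L) = sqrt(10)
r(K) = K/25 (r(K) = K*(1/25) = K/25)
l/r(j(5)) = 6095/((sqrt(10)/25)) = 6095*(5*sqrt(10)/2) = 30475*sqrt(10)/2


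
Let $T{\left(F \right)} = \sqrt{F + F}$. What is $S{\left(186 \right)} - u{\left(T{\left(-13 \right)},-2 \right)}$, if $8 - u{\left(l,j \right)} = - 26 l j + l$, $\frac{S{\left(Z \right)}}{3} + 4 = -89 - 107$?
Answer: $-608 + 53 i \sqrt{26} \approx -608.0 + 270.25 i$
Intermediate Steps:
$T{\left(F \right)} = \sqrt{2} \sqrt{F}$ ($T{\left(F \right)} = \sqrt{2 F} = \sqrt{2} \sqrt{F}$)
$S{\left(Z \right)} = -600$ ($S{\left(Z \right)} = -12 + 3 \left(-89 - 107\right) = -12 + 3 \left(-196\right) = -12 - 588 = -600$)
$u{\left(l,j \right)} = 8 - l + 26 j l$ ($u{\left(l,j \right)} = 8 - \left(- 26 l j + l\right) = 8 - \left(- 26 j l + l\right) = 8 - \left(l - 26 j l\right) = 8 + \left(- l + 26 j l\right) = 8 - l + 26 j l$)
$S{\left(186 \right)} - u{\left(T{\left(-13 \right)},-2 \right)} = -600 - \left(8 - \sqrt{2} \sqrt{-13} + 26 \left(-2\right) \sqrt{2} \sqrt{-13}\right) = -600 - \left(8 - \sqrt{2} i \sqrt{13} + 26 \left(-2\right) \sqrt{2} i \sqrt{13}\right) = -600 - \left(8 - i \sqrt{26} + 26 \left(-2\right) i \sqrt{26}\right) = -600 - \left(8 - i \sqrt{26} - 52 i \sqrt{26}\right) = -600 - \left(8 - 53 i \sqrt{26}\right) = -608 + 53 i \sqrt{26}$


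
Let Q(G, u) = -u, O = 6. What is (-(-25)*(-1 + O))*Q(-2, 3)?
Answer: -375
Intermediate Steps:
(-(-25)*(-1 + O))*Q(-2, 3) = (-(-25)*(-1 + 6))*(-1*3) = -(-25)*5*(-3) = -5*(-25)*(-3) = 125*(-3) = -375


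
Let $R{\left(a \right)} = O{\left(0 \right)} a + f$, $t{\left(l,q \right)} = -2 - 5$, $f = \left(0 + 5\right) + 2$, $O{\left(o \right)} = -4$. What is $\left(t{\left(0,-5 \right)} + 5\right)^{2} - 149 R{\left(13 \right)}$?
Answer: $6709$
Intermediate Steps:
$f = 7$ ($f = 5 + 2 = 7$)
$t{\left(l,q \right)} = -7$ ($t{\left(l,q \right)} = -2 - 5 = -7$)
$R{\left(a \right)} = 7 - 4 a$ ($R{\left(a \right)} = - 4 a + 7 = 7 - 4 a$)
$\left(t{\left(0,-5 \right)} + 5\right)^{2} - 149 R{\left(13 \right)} = \left(-7 + 5\right)^{2} - 149 \left(7 - 52\right) = \left(-2\right)^{2} - 149 \left(7 - 52\right) = 4 - -6705 = 4 + 6705 = 6709$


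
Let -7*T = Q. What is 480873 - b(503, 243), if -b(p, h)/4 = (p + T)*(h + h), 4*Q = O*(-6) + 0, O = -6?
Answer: 10193439/7 ≈ 1.4562e+6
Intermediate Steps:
Q = 9 (Q = (-6*(-6) + 0)/4 = (36 + 0)/4 = (1/4)*36 = 9)
T = -9/7 (T = -1/7*9 = -9/7 ≈ -1.2857)
b(p, h) = -8*h*(-9/7 + p) (b(p, h) = -4*(p - 9/7)*(h + h) = -4*(-9/7 + p)*2*h = -8*h*(-9/7 + p))
480873 - b(503, 243) = 480873 - 8*243*(9 - 7*503)/7 = 480873 - 8*243*(9 - 3521)/7 = 480873 - 8*243*(-3512)/7 = 480873 - 1*(-6827328/7) = 480873 + 6827328/7 = 10193439/7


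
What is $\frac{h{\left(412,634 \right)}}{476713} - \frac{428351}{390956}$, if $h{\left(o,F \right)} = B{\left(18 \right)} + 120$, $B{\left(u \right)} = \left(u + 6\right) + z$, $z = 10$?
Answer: $- \frac{204140283039}{186373807628} \approx -1.0953$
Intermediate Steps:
$B{\left(u \right)} = 16 + u$ ($B{\left(u \right)} = \left(u + 6\right) + 10 = \left(6 + u\right) + 10 = 16 + u$)
$h{\left(o,F \right)} = 154$ ($h{\left(o,F \right)} = \left(16 + 18\right) + 120 = 34 + 120 = 154$)
$\frac{h{\left(412,634 \right)}}{476713} - \frac{428351}{390956} = \frac{154}{476713} - \frac{428351}{390956} = - \frac{204140283039}{186373807628}$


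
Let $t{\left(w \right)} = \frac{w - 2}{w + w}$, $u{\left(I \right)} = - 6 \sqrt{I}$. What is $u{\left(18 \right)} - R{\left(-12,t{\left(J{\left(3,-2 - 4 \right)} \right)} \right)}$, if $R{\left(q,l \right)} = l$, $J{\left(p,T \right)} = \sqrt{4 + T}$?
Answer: $- \frac{1}{2} - \frac{\sqrt{2} \left(36 + i\right)}{2} \approx -25.956 - 0.70711 i$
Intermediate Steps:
$t{\left(w \right)} = \frac{-2 + w}{2 w}$
$u{\left(18 \right)} - R{\left(-12,t{\left(J{\left(3,-2 - 4 \right)} \right)} \right)} = - 6 \sqrt{18} - \frac{-2 + \sqrt{4 - 6}}{2 \sqrt{4 - 6}} = - 6 \cdot 3 \sqrt{2} - \frac{-2 + \sqrt{4 - 6}}{2 \sqrt{4 - 6}} = - 18 \sqrt{2} - \frac{-2 + \sqrt{-2}}{2 \sqrt{-2}} = - 18 \sqrt{2} - \frac{-2 + i \sqrt{2}}{2 i \sqrt{2}} = - 18 \sqrt{2} - \frac{- \frac{i \sqrt{2}}{2} \left(-2 + i \sqrt{2}\right)}{2} = - 18 \sqrt{2} - - \frac{i \sqrt{2} \left(-2 + i \sqrt{2}\right)}{4} = - 18 \sqrt{2} + \frac{i \sqrt{2} \left(-2 + i \sqrt{2}\right)}{4}$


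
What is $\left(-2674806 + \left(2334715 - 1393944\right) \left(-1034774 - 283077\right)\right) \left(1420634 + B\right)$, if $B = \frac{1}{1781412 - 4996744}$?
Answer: $- \frac{5663164750033564709070449}{3215332} \approx -1.7613 \cdot 10^{18}$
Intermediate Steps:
$B = - \frac{1}{3215332}$ ($B = \frac{1}{-3215332} = - \frac{1}{3215332} \approx -3.1101 \cdot 10^{-7}$)
$\left(-2674806 + \left(2334715 - 1393944\right) \left(-1034774 - 283077\right)\right) \left(1420634 + B\right) = \left(-2674806 + \left(2334715 - 1393944\right) \left(-1034774 - 283077\right)\right) \left(1420634 - \frac{1}{3215332}\right) = \left(-2674806 + 940771 \left(-1317851\right)\right) \frac{4567809960487}{3215332} = \left(-2674806 - 1239796003121\right) \frac{4567809960487}{3215332} = \left(-1239798677927\right) \frac{4567809960487}{3215332} = - \frac{5663164750033564709070449}{3215332}$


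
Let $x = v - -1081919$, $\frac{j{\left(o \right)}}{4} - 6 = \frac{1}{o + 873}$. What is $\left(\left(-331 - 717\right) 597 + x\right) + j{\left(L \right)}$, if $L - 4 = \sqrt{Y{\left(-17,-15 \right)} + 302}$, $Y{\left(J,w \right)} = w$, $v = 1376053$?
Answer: $\frac{704389976894}{384421} - \frac{2 \sqrt{287}}{384421} \approx 1.8323 \cdot 10^{6}$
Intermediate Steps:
$L = 4 + \sqrt{287}$ ($L = 4 + \sqrt{-15 + 302} = 4 + \sqrt{287} \approx 20.941$)
$j{\left(o \right)} = 24 + \frac{4}{873 + o}$ ($j{\left(o \right)} = 24 + \frac{4}{o + 873} = 24 + \frac{4}{873 + o}$)
$x = 2457972$ ($x = 1376053 - -1081919 = 1376053 + 1081919 = 2457972$)
$\left(\left(-331 - 717\right) 597 + x\right) + j{\left(L \right)} = \left(\left(-331 - 717\right) 597 + 2457972\right) + \frac{4 \left(5239 + 6 \left(4 + \sqrt{287}\right)\right)}{873 + \left(4 + \sqrt{287}\right)} = \left(\left(-1048\right) 597 + 2457972\right) + \frac{4 \left(5239 + \left(24 + 6 \sqrt{287}\right)\right)}{877 + \sqrt{287}} = \left(-625656 + 2457972\right) + \frac{4 \left(5263 + 6 \sqrt{287}\right)}{877 + \sqrt{287}} = 1832316 + \frac{4 \left(5263 + 6 \sqrt{287}\right)}{877 + \sqrt{287}}$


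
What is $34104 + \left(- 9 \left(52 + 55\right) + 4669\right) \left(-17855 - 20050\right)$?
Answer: $-140441826$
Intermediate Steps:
$34104 + \left(- 9 \left(52 + 55\right) + 4669\right) \left(-17855 - 20050\right) = 34104 + \left(\left(-9\right) 107 + 4669\right) \left(-37905\right) = 34104 + \left(-963 + 4669\right) \left(-37905\right) = 34104 + 3706 \left(-37905\right) = 34104 - 140475930 = -140441826$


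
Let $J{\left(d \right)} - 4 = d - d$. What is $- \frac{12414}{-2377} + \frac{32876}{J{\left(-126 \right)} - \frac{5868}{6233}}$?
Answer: $\frac{121830562303}{11328782} \approx 10754.0$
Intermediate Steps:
$J{\left(d \right)} = 4$ ($J{\left(d \right)} = 4 + \left(d - d\right) = 4 + 0 = 4$)
$- \frac{12414}{-2377} + \frac{32876}{J{\left(-126 \right)} - \frac{5868}{6233}} = - \frac{12414}{-2377} + \frac{32876}{4 - \frac{5868}{6233}} = \left(-12414\right) \left(- \frac{1}{2377}\right) + \frac{32876}{4 - 5868 \cdot \frac{1}{6233}} = \frac{12414}{2377} + \frac{32876}{4 - \frac{5868}{6233}} = \frac{12414}{2377} + \frac{32876}{\frac{19064}{6233}} = \frac{12414}{2377} + 32876 \cdot \frac{6233}{19064} = \frac{12414}{2377} + \frac{51229027}{4766} = \frac{121830562303}{11328782}$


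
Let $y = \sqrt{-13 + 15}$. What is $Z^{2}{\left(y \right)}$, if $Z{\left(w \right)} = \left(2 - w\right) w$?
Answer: $12 - 8 \sqrt{2} \approx 0.68629$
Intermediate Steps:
$y = \sqrt{2} \approx 1.4142$
$Z{\left(w \right)} = w \left(2 - w\right)$
$Z^{2}{\left(y \right)} = \left(\sqrt{2} \left(2 - \sqrt{2}\right)\right)^{2} = 2 \left(2 - \sqrt{2}\right)^{2}$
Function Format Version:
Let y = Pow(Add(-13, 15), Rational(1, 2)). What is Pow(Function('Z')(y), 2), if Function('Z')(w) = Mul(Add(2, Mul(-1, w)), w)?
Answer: Add(12, Mul(-8, Pow(2, Rational(1, 2)))) ≈ 0.68629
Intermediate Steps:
y = Pow(2, Rational(1, 2)) ≈ 1.4142
Function('Z')(w) = Mul(w, Add(2, Mul(-1, w)))
Pow(Function('Z')(y), 2) = Pow(Mul(Pow(2, Rational(1, 2)), Add(2, Mul(-1, Pow(2, Rational(1, 2))))), 2) = Mul(2, Pow(Add(2, Mul(-1, Pow(2, Rational(1, 2)))), 2))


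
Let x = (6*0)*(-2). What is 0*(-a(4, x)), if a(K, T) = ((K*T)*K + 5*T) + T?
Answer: 0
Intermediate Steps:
x = 0 (x = 0*(-2) = 0)
a(K, T) = 6*T + T*K**2 (a(K, T) = (T*K**2 + 5*T) + T = (5*T + T*K**2) + T = 6*T + T*K**2)
0*(-a(4, x)) = 0*(-0*(6 + 4**2)) = 0*(-0*(6 + 16)) = 0*(-0*22) = 0*(-1*0) = 0*0 = 0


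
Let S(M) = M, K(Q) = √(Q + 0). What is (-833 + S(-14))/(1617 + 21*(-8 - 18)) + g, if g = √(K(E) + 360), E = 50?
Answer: -121/153 + √(360 + 5*√2) ≈ 18.368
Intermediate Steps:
K(Q) = √Q
g = √(360 + 5*√2) (g = √(√50 + 360) = √(5*√2 + 360) = √(360 + 5*√2) ≈ 19.159)
(-833 + S(-14))/(1617 + 21*(-8 - 18)) + g = (-833 - 14)/(1617 + 21*(-8 - 18)) + √(360 + 5*√2) = -847/(1617 + 21*(-26)) + √(360 + 5*√2) = -847/(1617 - 546) + √(360 + 5*√2) = -847/1071 + √(360 + 5*√2) = -847*1/1071 + √(360 + 5*√2) = -121/153 + √(360 + 5*√2)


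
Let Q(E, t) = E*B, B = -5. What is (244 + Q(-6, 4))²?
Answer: 75076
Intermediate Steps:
Q(E, t) = -5*E (Q(E, t) = E*(-5) = -5*E)
(244 + Q(-6, 4))² = (244 - 5*(-6))² = (244 + 30)² = 274² = 75076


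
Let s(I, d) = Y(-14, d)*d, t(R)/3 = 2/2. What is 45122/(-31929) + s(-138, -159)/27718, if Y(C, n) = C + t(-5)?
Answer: -1194847775/885008022 ≈ -1.3501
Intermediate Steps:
t(R) = 3 (t(R) = 3*(2/2) = 3*(2*(½)) = 3*1 = 3)
Y(C, n) = 3 + C (Y(C, n) = C + 3 = 3 + C)
s(I, d) = -11*d (s(I, d) = (3 - 14)*d = -11*d)
45122/(-31929) + s(-138, -159)/27718 = 45122/(-31929) - 11*(-159)/27718 = 45122*(-1/31929) + 1749*(1/27718) = -45122/31929 + 1749/27718 = -1194847775/885008022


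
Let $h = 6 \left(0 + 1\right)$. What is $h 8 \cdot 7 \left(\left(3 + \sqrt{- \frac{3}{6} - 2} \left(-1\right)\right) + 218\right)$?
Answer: $74256 - 168 i \sqrt{10} \approx 74256.0 - 531.26 i$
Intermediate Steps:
$h = 6$ ($h = 6 \cdot 1 = 6$)
$h 8 \cdot 7 \left(\left(3 + \sqrt{- \frac{3}{6} - 2} \left(-1\right)\right) + 218\right) = 6 \cdot 8 \cdot 7 \left(\left(3 + \sqrt{- \frac{3}{6} - 2} \left(-1\right)\right) + 218\right) = 48 \cdot 7 \left(\left(3 + \sqrt{\left(-3\right) \frac{1}{6} - 2} \left(-1\right)\right) + 218\right) = 336 \left(\left(3 + \sqrt{- \frac{1}{2} - 2} \left(-1\right)\right) + 218\right) = 336 \left(\left(3 + \sqrt{- \frac{5}{2}} \left(-1\right)\right) + 218\right) = 336 \left(\left(3 + \frac{i \sqrt{10}}{2} \left(-1\right)\right) + 218\right) = 336 \left(\left(3 - \frac{i \sqrt{10}}{2}\right) + 218\right) = 336 \left(221 - \frac{i \sqrt{10}}{2}\right) = 74256 - 168 i \sqrt{10}$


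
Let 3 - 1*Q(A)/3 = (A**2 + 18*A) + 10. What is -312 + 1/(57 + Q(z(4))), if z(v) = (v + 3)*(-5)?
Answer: -545689/1749 ≈ -312.00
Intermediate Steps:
z(v) = -15 - 5*v (z(v) = (3 + v)*(-5) = -15 - 5*v)
Q(A) = -21 - 54*A - 3*A**2 (Q(A) = 9 - 3*((A**2 + 18*A) + 10) = 9 - 3*(10 + A**2 + 18*A) = 9 + (-30 - 54*A - 3*A**2) = -21 - 54*A - 3*A**2)
-312 + 1/(57 + Q(z(4))) = -312 + 1/(57 + (-21 - 54*(-15 - 5*4) - 3*(-15 - 5*4)**2)) = -312 + 1/(57 + (-21 - 54*(-15 - 20) - 3*(-15 - 20)**2)) = -312 + 1/(57 + (-21 - 54*(-35) - 3*(-35)**2)) = -312 + 1/(57 + (-21 + 1890 - 3*1225)) = -312 + 1/(57 + (-21 + 1890 - 3675)) = -312 + 1/(57 - 1806) = -312 + 1/(-1749) = -312 - 1/1749 = -545689/1749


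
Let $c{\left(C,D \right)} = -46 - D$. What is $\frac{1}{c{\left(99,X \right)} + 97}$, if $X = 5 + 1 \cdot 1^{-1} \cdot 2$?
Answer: $\frac{1}{44} \approx 0.022727$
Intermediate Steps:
$X = 7$ ($X = 5 + 1 \cdot 1 \cdot 2 = 5 + 1 \cdot 2 = 5 + 2 = 7$)
$\frac{1}{c{\left(99,X \right)} + 97} = \frac{1}{\left(-46 - 7\right) + 97} = \frac{1}{-53 + 97} = \frac{1}{44}$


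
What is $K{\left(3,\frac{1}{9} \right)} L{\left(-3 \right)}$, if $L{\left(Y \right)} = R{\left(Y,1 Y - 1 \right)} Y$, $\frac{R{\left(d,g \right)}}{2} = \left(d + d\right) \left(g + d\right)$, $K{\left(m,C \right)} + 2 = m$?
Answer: $-252$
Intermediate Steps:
$K{\left(m,C \right)} = -2 + m$
$R{\left(d,g \right)} = 4 d \left(d + g\right)$ ($R{\left(d,g \right)} = 2 \left(d + d\right) \left(g + d\right) = 2 \cdot 2 d \left(d + g\right) = 4 d \left(d + g\right)$)
$L{\left(Y \right)} = 4 Y^{2} \left(-1 + 2 Y\right)$ ($L{\left(Y \right)} = 4 Y \left(Y + \left(1 Y - 1\right)\right) Y = 4 Y \left(Y + \left(Y - 1\right)\right) Y = 4 Y \left(Y + \left(-1 + Y\right)\right) Y = 4 Y \left(-1 + 2 Y\right) Y = 4 Y^{2} \left(-1 + 2 Y\right)$)
$K{\left(3,\frac{1}{9} \right)} L{\left(-3 \right)} = \left(-2 + 3\right) \left(-3\right)^{2} \left(-4 + 8 \left(-3\right)\right) = 1 \cdot 9 \left(-4 - 24\right) = 1 \cdot 9 \left(-28\right) = 1 \left(-252\right) = -252$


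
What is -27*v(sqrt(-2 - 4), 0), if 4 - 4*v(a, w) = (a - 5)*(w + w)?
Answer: -27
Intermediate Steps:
v(a, w) = 1 - w*(-5 + a)/2 (v(a, w) = 1 - (a - 5)*(w + w)/4 = 1 - (-5 + a)*2*w/4 = 1 - w*(-5 + a)/2)
-27*v(sqrt(-2 - 4), 0) = -27*(1 + (5/2)*0 - 1/2*sqrt(-2 - 4)*0) = -27*(1 + 0 - 1/2*sqrt(-6)*0) = -27*(1 + 0 - 1/2*I*sqrt(6)*0) = -27*(1 + 0 + 0) = -27*1 = -27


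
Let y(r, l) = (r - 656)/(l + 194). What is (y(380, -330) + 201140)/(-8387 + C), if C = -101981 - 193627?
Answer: -6838829/10335830 ≈ -0.66166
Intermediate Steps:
C = -295608
y(r, l) = (-656 + r)/(194 + l)
(y(380, -330) + 201140)/(-8387 + C) = ((-656 + 380)/(194 - 330) + 201140)/(-8387 - 295608) = (-276/(-136) + 201140)/(-303995) = (-1/136*(-276) + 201140)*(-1/303995) = (69/34 + 201140)*(-1/303995) = (6838829/34)*(-1/303995) = -6838829/10335830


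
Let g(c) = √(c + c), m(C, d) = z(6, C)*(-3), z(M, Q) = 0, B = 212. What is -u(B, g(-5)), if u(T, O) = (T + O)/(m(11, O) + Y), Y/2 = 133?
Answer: -106/133 - I*√10/266 ≈ -0.79699 - 0.011888*I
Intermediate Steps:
Y = 266 (Y = 2*133 = 266)
m(C, d) = 0 (m(C, d) = 0*(-3) = 0)
g(c) = √2*√c (g(c) = √(2*c) = √2*√c)
u(T, O) = O/266 + T/266 (u(T, O) = (T + O)/(0 + 266) = (O + T)/266 = (O + T)*(1/266) = O/266 + T/266)
-u(B, g(-5)) = -((√2*√(-5))/266 + (1/266)*212) = -((√2*(I*√5))/266 + 106/133) = -((I*√10)/266 + 106/133) = -(I*√10/266 + 106/133) = -(106/133 + I*√10/266) = -106/133 - I*√10/266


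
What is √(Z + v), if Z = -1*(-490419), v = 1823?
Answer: √492242 ≈ 701.60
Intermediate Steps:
Z = 490419
√(Z + v) = √(490419 + 1823) = √492242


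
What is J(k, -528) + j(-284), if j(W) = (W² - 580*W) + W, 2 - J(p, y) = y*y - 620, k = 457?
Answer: -33070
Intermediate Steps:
J(p, y) = 622 - y² (J(p, y) = 2 - (y*y - 620) = 2 - (y² - 620) = 2 - (-620 + y²) = 2 + (620 - y²) = 622 - y²)
j(W) = W² - 579*W
J(k, -528) + j(-284) = (622 - 1*(-528)²) - 284*(-579 - 284) = (622 - 1*278784) - 284*(-863) = (622 - 278784) + 245092 = -278162 + 245092 = -33070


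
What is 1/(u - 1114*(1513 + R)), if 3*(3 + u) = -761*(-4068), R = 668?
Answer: -1/1397721 ≈ -7.1545e-7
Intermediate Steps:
u = 1031913 (u = -3 + (-761*(-4068))/3 = -3 + (⅓)*3095748 = -3 + 1031916 = 1031913)
1/(u - 1114*(1513 + R)) = 1/(1031913 - 1114*(1513 + 668)) = 1/(1031913 - 1114*2181) = 1/(1031913 - 2429634) = 1/(-1397721) = -1/1397721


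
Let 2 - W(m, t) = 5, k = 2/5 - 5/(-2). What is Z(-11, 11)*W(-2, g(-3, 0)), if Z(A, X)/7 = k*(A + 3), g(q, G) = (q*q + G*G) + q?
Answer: 2436/5 ≈ 487.20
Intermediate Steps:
g(q, G) = q + G² + q² (g(q, G) = (q² + G²) + q = (G² + q²) + q = q + G² + q²)
k = 29/10 (k = 2*(⅕) - 5*(-½) = ⅖ + 5/2 = 29/10 ≈ 2.9000)
Z(A, X) = 609/10 + 203*A/10 (Z(A, X) = 7*(29*(A + 3)/10) = 7*(29*(3 + A)/10) = 7*(87/10 + 29*A/10) = 609/10 + 203*A/10)
W(m, t) = -3 (W(m, t) = 2 - 1*5 = 2 - 5 = -3)
Z(-11, 11)*W(-2, g(-3, 0)) = (609/10 + (203/10)*(-11))*(-3) = (609/10 - 2233/10)*(-3) = -812/5*(-3) = 2436/5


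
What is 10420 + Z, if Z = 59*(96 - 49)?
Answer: 13193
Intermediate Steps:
Z = 2773 (Z = 59*47 = 2773)
10420 + Z = 10420 + 2773 = 13193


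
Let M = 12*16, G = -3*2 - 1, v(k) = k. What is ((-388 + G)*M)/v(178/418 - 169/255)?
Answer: 2020946400/6313 ≈ 3.2012e+5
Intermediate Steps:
G = -7 (G = -6 - 1 = -7)
M = 192
((-388 + G)*M)/v(178/418 - 169/255) = ((-388 - 7)*192)/(178/418 - 169/255) = (-395*192)/(178*(1/418) - 169*1/255) = -75840/(89/209 - 169/255) = -75840/(-12626/53295) = -75840*(-53295/12626) = 2020946400/6313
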